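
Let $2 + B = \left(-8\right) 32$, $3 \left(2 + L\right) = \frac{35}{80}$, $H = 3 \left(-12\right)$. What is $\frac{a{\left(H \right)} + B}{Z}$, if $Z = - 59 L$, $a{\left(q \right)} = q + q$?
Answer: $- \frac{15840}{5251} \approx -3.0166$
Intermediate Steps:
$H = -36$
$L = - \frac{89}{48}$ ($L = -2 + \frac{35 \cdot \frac{1}{80}}{3} = -2 + \frac{1}{3} \cdot \frac{7}{16} = -2 + \frac{7}{48} = - \frac{89}{48} \approx -1.8542$)
$a{\left(q \right)} = 2 q$
$B = -258$ ($B = -2 - 256 = -258$)
$Z = \frac{5251}{48}$ ($Z = \left(-59\right) \left(- \frac{89}{48}\right) = \frac{5251}{48} \approx 109.4$)
$\frac{a{\left(H \right)} + B}{Z} = \frac{2 \left(-36\right) - 258}{\frac{5251}{48}} = \left(-72 - 258\right) \frac{48}{5251} = \left(-330\right) \frac{48}{5251} = - \frac{15840}{5251}$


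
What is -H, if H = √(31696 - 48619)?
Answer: -I*√16923 ≈ -130.09*I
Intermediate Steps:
H = I*√16923 (H = √(-16923) = I*√16923 ≈ 130.09*I)
-H = -I*√16923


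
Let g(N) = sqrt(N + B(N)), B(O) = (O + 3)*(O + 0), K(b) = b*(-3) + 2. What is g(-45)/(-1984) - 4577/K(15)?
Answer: 4577/43 - 3*sqrt(205)/1984 ≈ 106.42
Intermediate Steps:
K(b) = 2 - 3*b (K(b) = -3*b + 2 = 2 - 3*b)
B(O) = O*(3 + O) (B(O) = (3 + O)*O = O*(3 + O))
g(N) = sqrt(N + N*(3 + N))
g(-45)/(-1984) - 4577/K(15) = sqrt(-45*(4 - 45))/(-1984) - 4577/(2 - 3*15) = sqrt(-45*(-41))*(-1/1984) - 4577/(2 - 45) = sqrt(1845)*(-1/1984) - 4577/(-43) = (3*sqrt(205))*(-1/1984) - 4577*(-1/43) = -3*sqrt(205)/1984 + 4577/43 = 4577/43 - 3*sqrt(205)/1984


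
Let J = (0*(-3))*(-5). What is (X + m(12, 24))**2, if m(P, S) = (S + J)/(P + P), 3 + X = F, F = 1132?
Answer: 1276900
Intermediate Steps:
X = 1129 (X = -3 + 1132 = 1129)
J = 0 (J = 0*(-5) = 0)
m(P, S) = S/(2*P) (m(P, S) = (S + 0)/(P + P) = S/((2*P)) = S*(1/(2*P)) = S/(2*P))
(X + m(12, 24))**2 = (1129 + (1/2)*24/12)**2 = (1129 + (1/2)*24*(1/12))**2 = (1129 + 1)**2 = 1130**2 = 1276900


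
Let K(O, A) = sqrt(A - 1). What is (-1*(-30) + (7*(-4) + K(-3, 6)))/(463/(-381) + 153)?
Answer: 381/28915 + 381*sqrt(5)/57830 ≈ 0.027908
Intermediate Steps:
K(O, A) = sqrt(-1 + A)
(-1*(-30) + (7*(-4) + K(-3, 6)))/(463/(-381) + 153) = (-1*(-30) + (7*(-4) + sqrt(-1 + 6)))/(463/(-381) + 153) = (30 + (-28 + sqrt(5)))/(463*(-1/381) + 153) = (2 + sqrt(5))/(-463/381 + 153) = (2 + sqrt(5))/(57830/381) = (2 + sqrt(5))*(381/57830) = 381/28915 + 381*sqrt(5)/57830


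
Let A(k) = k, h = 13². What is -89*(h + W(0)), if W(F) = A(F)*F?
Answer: -15041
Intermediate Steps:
h = 169
W(F) = F² (W(F) = F*F = F²)
-89*(h + W(0)) = -89*(169 + 0²) = -89*(169 + 0) = -89*169 = -15041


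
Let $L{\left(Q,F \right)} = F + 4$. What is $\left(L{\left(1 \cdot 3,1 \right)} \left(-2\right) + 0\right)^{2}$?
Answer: $100$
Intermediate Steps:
$L{\left(Q,F \right)} = 4 + F$
$\left(L{\left(1 \cdot 3,1 \right)} \left(-2\right) + 0\right)^{2} = \left(\left(4 + 1\right) \left(-2\right) + 0\right)^{2} = \left(5 \left(-2\right) + 0\right)^{2} = \left(-10 + 0\right)^{2} = \left(-10\right)^{2} = 100$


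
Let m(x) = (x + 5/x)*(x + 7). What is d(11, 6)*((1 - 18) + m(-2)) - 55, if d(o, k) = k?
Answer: -292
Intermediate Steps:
m(x) = (7 + x)*(x + 5/x) (m(x) = (x + 5/x)*(7 + x) = (7 + x)*(x + 5/x))
d(11, 6)*((1 - 18) + m(-2)) - 55 = 6*((1 - 18) + (5 + (-2)² + 7*(-2) + 35/(-2))) - 55 = 6*(-17 + (5 + 4 - 14 + 35*(-½))) - 55 = 6*(-17 + (5 + 4 - 14 - 35/2)) - 55 = 6*(-17 - 45/2) - 55 = 6*(-79/2) - 55 = -237 - 55 = -292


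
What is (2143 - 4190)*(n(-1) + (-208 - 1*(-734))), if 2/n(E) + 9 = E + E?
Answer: -11839848/11 ≈ -1.0764e+6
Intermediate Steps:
n(E) = 2/(-9 + 2*E) (n(E) = 2/(-9 + (E + E)) = 2/(-9 + 2*E))
(2143 - 4190)*(n(-1) + (-208 - 1*(-734))) = (2143 - 4190)*(2/(-9 + 2*(-1)) + (-208 - 1*(-734))) = -2047*(2/(-9 - 2) + (-208 + 734)) = -2047*(2/(-11) + 526) = -2047*(2*(-1/11) + 526) = -2047*(-2/11 + 526) = -2047*5784/11 = -11839848/11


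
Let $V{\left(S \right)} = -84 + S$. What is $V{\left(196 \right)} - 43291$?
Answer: $-43179$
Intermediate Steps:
$V{\left(196 \right)} - 43291 = \left(-84 + 196\right) - 43291 = 112 - 43291 = -43179$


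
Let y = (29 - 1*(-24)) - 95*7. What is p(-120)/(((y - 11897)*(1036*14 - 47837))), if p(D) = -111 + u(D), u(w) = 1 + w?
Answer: -230/416962497 ≈ -5.5161e-7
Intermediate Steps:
p(D) = -110 + D (p(D) = -111 + (1 + D) = -110 + D)
y = -612 (y = (29 + 24) - 665 = 53 - 665 = -612)
p(-120)/(((y - 11897)*(1036*14 - 47837))) = (-110 - 120)/(((-612 - 11897)*(1036*14 - 47837))) = -230*(-1/(12509*(14504 - 47837))) = -230/((-12509*(-33333))) = -230/416962497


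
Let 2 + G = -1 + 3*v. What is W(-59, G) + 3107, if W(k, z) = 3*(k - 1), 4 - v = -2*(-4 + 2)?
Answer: 2927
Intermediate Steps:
v = 0 (v = 4 - (-2)*(-4 + 2) = 4 - (-2)*(-2) = 4 - 1*4 = 4 - 4 = 0)
G = -3 (G = -2 + (-1 + 3*0) = -2 + (-1 + 0) = -2 - 1 = -3)
W(k, z) = -3 + 3*k (W(k, z) = 3*(-1 + k) = -3 + 3*k)
W(-59, G) + 3107 = (-3 + 3*(-59)) + 3107 = (-3 - 177) + 3107 = -180 + 3107 = 2927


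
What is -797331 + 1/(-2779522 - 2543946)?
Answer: -4244566063909/5323468 ≈ -7.9733e+5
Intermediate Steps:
-797331 + 1/(-2779522 - 2543946) = -797331 + 1/(-5323468) = -797331 - 1/5323468 = -4244566063909/5323468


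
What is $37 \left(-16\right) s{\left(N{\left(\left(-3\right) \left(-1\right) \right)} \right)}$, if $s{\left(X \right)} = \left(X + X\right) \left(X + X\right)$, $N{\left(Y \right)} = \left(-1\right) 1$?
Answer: $-2368$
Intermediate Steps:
$N{\left(Y \right)} = -1$
$s{\left(X \right)} = 4 X^{2}$ ($s{\left(X \right)} = 2 X 2 X = 4 X^{2}$)
$37 \left(-16\right) s{\left(N{\left(\left(-3\right) \left(-1\right) \right)} \right)} = 37 \left(-16\right) 4 \left(-1\right)^{2} = - 592 \cdot 4 \cdot 1 = \left(-592\right) 4 = -2368$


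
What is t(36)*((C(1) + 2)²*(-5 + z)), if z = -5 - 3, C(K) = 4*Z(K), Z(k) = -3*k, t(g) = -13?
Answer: 16900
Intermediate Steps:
C(K) = -12*K (C(K) = 4*(-3*K) = -12*K)
z = -8
t(36)*((C(1) + 2)²*(-5 + z)) = -13*(-12*1 + 2)²*(-5 - 8) = -13*(-12 + 2)²*(-13) = -13*(-10)²*(-13) = -1300*(-13) = -13*(-1300) = 16900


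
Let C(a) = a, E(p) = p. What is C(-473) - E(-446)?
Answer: -27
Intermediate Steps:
C(-473) - E(-446) = -473 - 1*(-446) = -473 + 446 = -27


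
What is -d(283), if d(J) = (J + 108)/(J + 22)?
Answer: -391/305 ≈ -1.2820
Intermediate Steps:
d(J) = (108 + J)/(22 + J)
-d(283) = -(108 + 283)/(22 + 283) = -391/305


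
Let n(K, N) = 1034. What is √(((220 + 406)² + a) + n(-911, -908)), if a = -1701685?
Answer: 5*I*√52351 ≈ 1144.0*I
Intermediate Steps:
√(((220 + 406)² + a) + n(-911, -908)) = √(((220 + 406)² - 1701685) + 1034) = √((626² - 1701685) + 1034) = √((391876 - 1701685) + 1034) = √(-1309809 + 1034) = √(-1308775) = 5*I*√52351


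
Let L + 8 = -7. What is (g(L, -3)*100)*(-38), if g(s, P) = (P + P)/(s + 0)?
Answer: -1520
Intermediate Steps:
L = -15 (L = -8 - 7 = -15)
g(s, P) = 2*P/s (g(s, P) = (2*P)/s = 2*P/s)
(g(L, -3)*100)*(-38) = ((2*(-3)/(-15))*100)*(-38) = ((2*(-3)*(-1/15))*100)*(-38) = ((2/5)*100)*(-38) = 40*(-38) = -1520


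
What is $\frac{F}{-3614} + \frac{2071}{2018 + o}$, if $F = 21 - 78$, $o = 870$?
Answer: $\frac{201295}{274664} \approx 0.73288$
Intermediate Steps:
$F = -57$ ($F = 21 - 78 = -57$)
$\frac{F}{-3614} + \frac{2071}{2018 + o} = - \frac{57}{-3614} + \frac{2071}{2018 + 870} = \left(-57\right) \left(- \frac{1}{3614}\right) + \frac{2071}{2888} = \frac{57}{3614} + 2071 \cdot \frac{1}{2888} = \frac{57}{3614} + \frac{109}{152} = \frac{201295}{274664}$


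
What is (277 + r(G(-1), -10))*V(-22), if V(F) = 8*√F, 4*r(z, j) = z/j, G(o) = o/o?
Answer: 11079*I*√22/5 ≈ 10393.0*I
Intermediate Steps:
G(o) = 1
r(z, j) = z/(4*j) (r(z, j) = (z/j)/4 = z/(4*j))
(277 + r(G(-1), -10))*V(-22) = (277 + (¼)*1/(-10))*(8*√(-22)) = (277 + (¼)*1*(-⅒))*(8*(I*√22)) = (277 - 1/40)*(8*I*√22) = 11079*(8*I*√22)/40 = 11079*I*√22/5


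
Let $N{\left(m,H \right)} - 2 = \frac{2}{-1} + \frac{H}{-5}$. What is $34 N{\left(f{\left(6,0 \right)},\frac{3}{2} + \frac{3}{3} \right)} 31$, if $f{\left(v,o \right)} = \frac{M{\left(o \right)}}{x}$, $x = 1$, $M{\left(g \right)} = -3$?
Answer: $-527$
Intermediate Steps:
$f{\left(v,o \right)} = -3$ ($f{\left(v,o \right)} = - \frac{3}{1} = \left(-3\right) 1 = -3$)
$N{\left(m,H \right)} = - \frac{H}{5}$ ($N{\left(m,H \right)} = 2 + \left(\frac{2}{-1} + \frac{H}{-5}\right) = 2 + \left(2 \left(-1\right) + H \left(- \frac{1}{5}\right)\right) = 2 - \left(2 + \frac{H}{5}\right) = - \frac{H}{5}$)
$34 N{\left(f{\left(6,0 \right)},\frac{3}{2} + \frac{3}{3} \right)} 31 = 34 \left(- \frac{\frac{3}{2} + \frac{3}{3}}{5}\right) 31 = 34 \left(- \frac{3 \cdot \frac{1}{2} + 3 \cdot \frac{1}{3}}{5}\right) 31 = 34 \left(- \frac{\frac{3}{2} + 1}{5}\right) 31 = 34 \left(\left(- \frac{1}{5}\right) \frac{5}{2}\right) 31 = 34 \left(- \frac{1}{2}\right) 31 = \left(-17\right) 31 = -527$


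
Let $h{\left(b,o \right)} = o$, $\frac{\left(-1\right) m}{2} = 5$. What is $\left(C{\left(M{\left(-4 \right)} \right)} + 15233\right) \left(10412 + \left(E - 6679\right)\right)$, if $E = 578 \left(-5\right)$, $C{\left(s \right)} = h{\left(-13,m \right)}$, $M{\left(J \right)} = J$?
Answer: $12832989$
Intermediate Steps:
$m = -10$ ($m = \left(-2\right) 5 = -10$)
$C{\left(s \right)} = -10$
$E = -2890$
$\left(C{\left(M{\left(-4 \right)} \right)} + 15233\right) \left(10412 + \left(E - 6679\right)\right) = \left(-10 + 15233\right) \left(10412 - 9569\right) = 15223 \left(10412 - 9569\right) = 15223 \cdot 843 = 12832989$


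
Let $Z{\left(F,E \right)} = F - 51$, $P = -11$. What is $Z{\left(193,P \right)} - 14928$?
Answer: $-14786$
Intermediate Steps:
$Z{\left(F,E \right)} = -51 + F$ ($Z{\left(F,E \right)} = F - 51 = -51 + F$)
$Z{\left(193,P \right)} - 14928 = \left(-51 + 193\right) - 14928 = 142 - 14928 = -14786$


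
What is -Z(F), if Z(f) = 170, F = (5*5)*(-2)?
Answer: -170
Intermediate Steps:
F = -50 (F = 25*(-2) = -50)
-Z(F) = -1*170 = -170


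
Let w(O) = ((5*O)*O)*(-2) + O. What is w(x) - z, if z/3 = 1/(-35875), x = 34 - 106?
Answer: -1862342997/35875 ≈ -51912.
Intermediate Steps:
x = -72
z = -3/35875 (z = 3/(-35875) = 3*(-1/35875) = -3/35875 ≈ -8.3624e-5)
w(O) = O - 10*O**2 (w(O) = (5*O**2)*(-2) + O = -10*O**2 + O = O - 10*O**2)
w(x) - z = -72*(1 - 10*(-72)) - 1*(-3/35875) = -72*(1 + 720) + 3/35875 = -72*721 + 3/35875 = -51912 + 3/35875 = -1862342997/35875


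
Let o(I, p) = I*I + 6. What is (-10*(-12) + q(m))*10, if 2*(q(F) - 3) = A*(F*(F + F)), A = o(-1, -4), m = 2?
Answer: 1510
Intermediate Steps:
o(I, p) = 6 + I² (o(I, p) = I² + 6 = 6 + I²)
A = 7 (A = 6 + (-1)² = 6 + 1 = 7)
q(F) = 3 + 7*F² (q(F) = 3 + (7*(F*(F + F)))/2 = 3 + (7*(F*(2*F)))/2 = 3 + (7*(2*F²))/2 = 3 + (14*F²)/2 = 3 + 7*F²)
(-10*(-12) + q(m))*10 = (-10*(-12) + (3 + 7*2²))*10 = (120 + (3 + 7*4))*10 = (120 + (3 + 28))*10 = (120 + 31)*10 = 151*10 = 1510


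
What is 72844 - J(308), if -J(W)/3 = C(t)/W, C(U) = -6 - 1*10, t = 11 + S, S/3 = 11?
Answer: 5608976/77 ≈ 72844.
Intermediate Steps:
S = 33 (S = 3*11 = 33)
t = 44 (t = 11 + 33 = 44)
C(U) = -16 (C(U) = -6 - 10 = -16)
J(W) = 48/W (J(W) = -(-48)/W = 48/W)
72844 - J(308) = 72844 - 48/308 = 72844 - 1*12/77 = 72844 - 12/77 = 5608976/77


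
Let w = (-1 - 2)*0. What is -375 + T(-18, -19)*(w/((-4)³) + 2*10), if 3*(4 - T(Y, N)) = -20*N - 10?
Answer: -8285/3 ≈ -2761.7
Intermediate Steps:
T(Y, N) = 22/3 + 20*N/3 (T(Y, N) = 4 - (-20*N - 10)/3 = 4 - (-10 - 20*N)/3 = 4 + (10/3 + 20*N/3) = 22/3 + 20*N/3)
w = 0 (w = -3*0 = 0)
-375 + T(-18, -19)*(w/((-4)³) + 2*10) = -375 + (22/3 + (20/3)*(-19))*(0/((-4)³) + 2*10) = -375 + (22/3 - 380/3)*(0/(-64) + 20) = -375 - 358*(0*(-1/64) + 20)/3 = -375 - 358*(0 + 20)/3 = -375 - 358/3*20 = -375 - 7160/3 = -8285/3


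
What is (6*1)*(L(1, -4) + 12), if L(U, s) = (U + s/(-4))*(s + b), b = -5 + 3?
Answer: 0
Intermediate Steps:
b = -2
L(U, s) = (-2 + s)*(U - s/4) (L(U, s) = (U + s/(-4))*(s - 2) = (U + s*(-¼))*(-2 + s) = (U - s/4)*(-2 + s) = (-2 + s)*(U - s/4))
(6*1)*(L(1, -4) + 12) = (6*1)*(((½)*(-4) - 2*1 - ¼*(-4)² + 1*(-4)) + 12) = 6*((-2 - 2 - ¼*16 - 4) + 12) = 6*((-2 - 2 - 4 - 4) + 12) = 6*(-12 + 12) = 6*0 = 0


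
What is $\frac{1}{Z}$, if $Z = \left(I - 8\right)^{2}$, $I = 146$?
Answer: $\frac{1}{19044} \approx 5.251 \cdot 10^{-5}$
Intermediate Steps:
$Z = 19044$ ($Z = \left(146 - 8\right)^{2} = 138^{2} = 19044$)
$\frac{1}{Z} = \frac{1}{19044}$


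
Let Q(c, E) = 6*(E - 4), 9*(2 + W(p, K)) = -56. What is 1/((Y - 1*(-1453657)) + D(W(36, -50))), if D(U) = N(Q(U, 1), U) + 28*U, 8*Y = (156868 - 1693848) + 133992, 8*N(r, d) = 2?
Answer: 36/46009927 ≈ 7.8244e-7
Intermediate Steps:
W(p, K) = -74/9 (W(p, K) = -2 + (⅑)*(-56) = -2 - 56/9 = -74/9)
Q(c, E) = -24 + 6*E (Q(c, E) = 6*(-4 + E) = -24 + 6*E)
N(r, d) = ¼ (N(r, d) = (⅛)*2 = ¼)
Y = -350747/2 (Y = ((156868 - 1693848) + 133992)/8 = (-1536980 + 133992)/8 = (⅛)*(-1402988) = -350747/2 ≈ -1.7537e+5)
D(U) = ¼ + 28*U
1/((Y - 1*(-1453657)) + D(W(36, -50))) = 1/((-350747/2 - 1*(-1453657)) + (¼ + 28*(-74/9))) = 1/((-350747/2 + 1453657) + (¼ - 2072/9)) = 1/(2556567/2 - 8279/36) = 1/(46009927/36) = 36/46009927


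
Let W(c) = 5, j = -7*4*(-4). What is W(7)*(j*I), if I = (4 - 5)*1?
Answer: -560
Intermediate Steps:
j = 112 (j = -28*(-4) = 112)
I = -1 (I = -1*1 = -1)
W(7)*(j*I) = 5*(112*(-1)) = 5*(-112) = -560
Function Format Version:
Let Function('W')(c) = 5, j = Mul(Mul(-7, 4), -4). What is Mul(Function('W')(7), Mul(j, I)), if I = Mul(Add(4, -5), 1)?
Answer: -560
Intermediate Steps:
j = 112 (j = Mul(-28, -4) = 112)
I = -1 (I = Mul(-1, 1) = -1)
Mul(Function('W')(7), Mul(j, I)) = Mul(5, Mul(112, -1)) = Mul(5, -112) = -560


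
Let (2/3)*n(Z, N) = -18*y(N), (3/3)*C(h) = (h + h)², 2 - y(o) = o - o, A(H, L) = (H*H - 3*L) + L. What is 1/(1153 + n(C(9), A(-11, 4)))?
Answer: 1/1099 ≈ 0.00090992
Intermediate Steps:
A(H, L) = H² - 2*L (A(H, L) = (H² - 3*L) + L = H² - 2*L)
y(o) = 2 (y(o) = 2 - (o - o) = 2 - 1*0 = 2 + 0 = 2)
C(h) = 4*h² (C(h) = (h + h)² = (2*h)² = 4*h²)
n(Z, N) = -54 (n(Z, N) = 3*(-18*2)/2 = (3/2)*(-36) = -54)
1/(1153 + n(C(9), A(-11, 4))) = 1/(1153 - 54) = 1/1099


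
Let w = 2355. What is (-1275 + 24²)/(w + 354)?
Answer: -233/903 ≈ -0.25803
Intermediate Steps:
(-1275 + 24²)/(w + 354) = (-1275 + 24²)/(2355 + 354) = (-1275 + 576)/2709 = -699*1/2709 = -233/903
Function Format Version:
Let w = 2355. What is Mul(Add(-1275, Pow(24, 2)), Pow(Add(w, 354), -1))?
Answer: Rational(-233, 903) ≈ -0.25803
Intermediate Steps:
Mul(Add(-1275, Pow(24, 2)), Pow(Add(w, 354), -1)) = Mul(Add(-1275, Pow(24, 2)), Pow(Add(2355, 354), -1)) = Mul(Add(-1275, 576), Pow(2709, -1)) = Mul(-699, Rational(1, 2709)) = Rational(-233, 903)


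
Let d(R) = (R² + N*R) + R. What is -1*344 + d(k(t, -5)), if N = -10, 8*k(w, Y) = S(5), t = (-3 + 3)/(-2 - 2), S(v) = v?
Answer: -22351/64 ≈ -349.23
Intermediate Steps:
t = 0 (t = 0/(-4) = 0*(-¼) = 0)
k(w, Y) = 5/8 (k(w, Y) = (⅛)*5 = 5/8)
d(R) = R² - 9*R (d(R) = (R² - 10*R) + R = R² - 9*R)
-1*344 + d(k(t, -5)) = -1*344 + 5*(-9 + 5/8)/8 = -344 + (5/8)*(-67/8) = -344 - 335/64 = -22351/64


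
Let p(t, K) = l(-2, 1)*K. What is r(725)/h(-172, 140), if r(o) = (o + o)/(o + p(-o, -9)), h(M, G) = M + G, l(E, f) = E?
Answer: -725/11888 ≈ -0.060986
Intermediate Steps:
h(M, G) = G + M
p(t, K) = -2*K
r(o) = 2*o/(18 + o) (r(o) = (o + o)/(o - 2*(-9)) = (2*o)/(o + 18) = (2*o)/(18 + o) = 2*o/(18 + o))
r(725)/h(-172, 140) = (2*725/(18 + 725))/(140 - 172) = (2*725/743)/(-32) = (2*725*(1/743))*(-1/32) = (1450/743)*(-1/32) = -725/11888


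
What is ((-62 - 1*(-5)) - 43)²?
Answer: 10000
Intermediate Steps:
((-62 - 1*(-5)) - 43)² = ((-62 + 5) - 43)² = (-57 - 43)² = (-100)² = 10000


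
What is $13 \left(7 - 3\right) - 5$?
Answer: $47$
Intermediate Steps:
$13 \left(7 - 3\right) - 5 = 13 \cdot 4 - 5 = 52 - 5 = 47$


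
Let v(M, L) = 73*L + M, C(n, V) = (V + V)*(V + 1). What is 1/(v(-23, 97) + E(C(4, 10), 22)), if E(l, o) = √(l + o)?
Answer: 3529/24907561 - 11*√2/49815122 ≈ 0.00014137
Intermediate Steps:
C(n, V) = 2*V*(1 + V) (C(n, V) = (2*V)*(1 + V) = 2*V*(1 + V))
v(M, L) = M + 73*L
1/(v(-23, 97) + E(C(4, 10), 22)) = 1/((-23 + 73*97) + √(2*10*(1 + 10) + 22)) = 1/((-23 + 7081) + √(2*10*11 + 22)) = 1/(7058 + √(220 + 22)) = 1/(7058 + √242) = 1/(7058 + 11*√2)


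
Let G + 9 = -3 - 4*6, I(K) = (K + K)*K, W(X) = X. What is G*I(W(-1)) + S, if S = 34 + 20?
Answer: -18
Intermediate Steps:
S = 54
I(K) = 2*K² (I(K) = (2*K)*K = 2*K²)
G = -36 (G = -9 + (-3 - 4*6) = -9 + (-3 - 24) = -9 - 27 = -36)
G*I(W(-1)) + S = -72*(-1)² + 54 = -72 + 54 = -18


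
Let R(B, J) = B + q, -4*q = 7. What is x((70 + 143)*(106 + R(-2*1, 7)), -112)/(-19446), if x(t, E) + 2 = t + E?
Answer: -28887/25928 ≈ -1.1141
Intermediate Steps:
q = -7/4 (q = -¼*7 = -7/4 ≈ -1.7500)
R(B, J) = -7/4 + B (R(B, J) = B - 7/4 = -7/4 + B)
x(t, E) = -2 + E + t (x(t, E) = -2 + (t + E) = -2 + (E + t) = -2 + E + t)
x((70 + 143)*(106 + R(-2*1, 7)), -112)/(-19446) = (-2 - 112 + (70 + 143)*(106 + (-7/4 - 2*1)))/(-19446) = (-2 - 112 + 213*(106 + (-7/4 - 2)))*(-1/19446) = (-2 - 112 + 213*(106 - 15/4))*(-1/19446) = (-2 - 112 + 213*(409/4))*(-1/19446) = (-2 - 112 + 87117/4)*(-1/19446) = (86661/4)*(-1/19446) = -28887/25928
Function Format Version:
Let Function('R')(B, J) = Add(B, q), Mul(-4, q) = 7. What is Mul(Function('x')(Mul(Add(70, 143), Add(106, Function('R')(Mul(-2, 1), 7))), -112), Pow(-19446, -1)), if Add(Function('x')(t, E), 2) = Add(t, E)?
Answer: Rational(-28887, 25928) ≈ -1.1141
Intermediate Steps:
q = Rational(-7, 4) (q = Mul(Rational(-1, 4), 7) = Rational(-7, 4) ≈ -1.7500)
Function('R')(B, J) = Add(Rational(-7, 4), B) (Function('R')(B, J) = Add(B, Rational(-7, 4)) = Add(Rational(-7, 4), B))
Function('x')(t, E) = Add(-2, E, t) (Function('x')(t, E) = Add(-2, Add(t, E)) = Add(-2, Add(E, t)) = Add(-2, E, t))
Mul(Function('x')(Mul(Add(70, 143), Add(106, Function('R')(Mul(-2, 1), 7))), -112), Pow(-19446, -1)) = Mul(Add(-2, -112, Mul(Add(70, 143), Add(106, Add(Rational(-7, 4), Mul(-2, 1))))), Pow(-19446, -1)) = Mul(Add(-2, -112, Mul(213, Add(106, Add(Rational(-7, 4), -2)))), Rational(-1, 19446)) = Mul(Add(-2, -112, Mul(213, Add(106, Rational(-15, 4)))), Rational(-1, 19446)) = Mul(Add(-2, -112, Mul(213, Rational(409, 4))), Rational(-1, 19446)) = Mul(Add(-2, -112, Rational(87117, 4)), Rational(-1, 19446)) = Mul(Rational(86661, 4), Rational(-1, 19446)) = Rational(-28887, 25928)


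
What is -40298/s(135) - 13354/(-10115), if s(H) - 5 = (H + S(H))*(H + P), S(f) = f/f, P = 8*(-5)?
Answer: -47002764/26147275 ≈ -1.7976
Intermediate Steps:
P = -40
S(f) = 1
s(H) = 5 + (1 + H)*(-40 + H) (s(H) = 5 + (H + 1)*(H - 40) = 5 + (1 + H)*(-40 + H))
-40298/s(135) - 13354/(-10115) = -40298/(-35 + 135² - 39*135) - 13354/(-10115) = -40298/(-35 + 18225 - 5265) - 13354*(-1/10115) = -40298/12925 + 13354/10115 = -47002764/26147275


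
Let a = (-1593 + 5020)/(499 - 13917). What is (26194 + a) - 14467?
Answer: 157349459/13418 ≈ 11727.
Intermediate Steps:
a = -3427/13418 (a = 3427/(-13418) = 3427*(-1/13418) = -3427/13418 ≈ -0.25540)
(26194 + a) - 14467 = (26194 - 3427/13418) - 14467 = 351467665/13418 - 14467 = 157349459/13418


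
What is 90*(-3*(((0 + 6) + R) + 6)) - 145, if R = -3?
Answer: -2575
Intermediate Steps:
90*(-3*(((0 + 6) + R) + 6)) - 145 = 90*(-3*(((0 + 6) - 3) + 6)) - 145 = 90*(-3*((6 - 3) + 6)) - 145 = 90*(-3*(3 + 6)) - 145 = 90*(-3*9) - 145 = 90*(-27) - 145 = -2430 - 145 = -2575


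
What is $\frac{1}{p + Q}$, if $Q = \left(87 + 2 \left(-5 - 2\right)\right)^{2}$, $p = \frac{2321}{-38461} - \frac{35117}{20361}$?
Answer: $\frac{783104421}{4171765566691} \approx 0.00018772$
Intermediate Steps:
$p = - \frac{1397892818}{783104421}$ ($p = 2321 \left(- \frac{1}{38461}\right) - \frac{35117}{20361} = - \frac{2321}{38461} - \frac{35117}{20361} = - \frac{1397892818}{783104421} \approx -1.7851$)
$Q = 5329$ ($Q = \left(87 + 2 \left(-7\right)\right)^{2} = \left(87 - 14\right)^{2} = 73^{2} = 5329$)
$\frac{1}{p + Q} = \frac{1}{- \frac{1397892818}{783104421} + 5329} = \frac{1}{\frac{4171765566691}{783104421}} = \frac{783104421}{4171765566691}$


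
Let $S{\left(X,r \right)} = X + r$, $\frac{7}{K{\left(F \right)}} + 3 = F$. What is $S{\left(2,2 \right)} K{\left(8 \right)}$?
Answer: $\frac{28}{5} \approx 5.6$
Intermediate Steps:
$K{\left(F \right)} = \frac{7}{-3 + F}$
$S{\left(2,2 \right)} K{\left(8 \right)} = \left(2 + 2\right) \frac{7}{-3 + 8} = 4 \cdot \frac{7}{5} = \frac{28}{5}$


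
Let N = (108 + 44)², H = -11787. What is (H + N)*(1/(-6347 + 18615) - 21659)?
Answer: -3007069618687/12268 ≈ -2.4511e+8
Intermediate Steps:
N = 23104 (N = 152² = 23104)
(H + N)*(1/(-6347 + 18615) - 21659) = (-11787 + 23104)*(1/(-6347 + 18615) - 21659) = 11317*(1/12268 - 21659) = 11317*(-265712611/12268) = -3007069618687/12268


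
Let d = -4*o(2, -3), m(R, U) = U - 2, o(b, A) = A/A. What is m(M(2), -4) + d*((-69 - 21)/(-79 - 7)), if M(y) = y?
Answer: -438/43 ≈ -10.186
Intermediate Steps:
o(b, A) = 1
m(R, U) = -2 + U
d = -4 (d = -4*1 = -4)
m(M(2), -4) + d*((-69 - 21)/(-79 - 7)) = (-2 - 4) - 4*(-69 - 21)/(-79 - 7) = -6 - (-360)/(-86) = -6 - (-360)*(-1)/86 = -6 - 4*45/43 = -6 - 180/43 = -438/43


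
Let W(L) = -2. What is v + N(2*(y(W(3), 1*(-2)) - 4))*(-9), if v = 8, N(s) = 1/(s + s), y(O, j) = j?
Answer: 67/8 ≈ 8.3750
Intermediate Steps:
N(s) = 1/(2*s)
v + N(2*(y(W(3), 1*(-2)) - 4))*(-9) = 8 + (1/(2*((2*(1*(-2) - 4)))))*(-9) = 8 + (1/(2*((2*(-2 - 4)))))*(-9) = 8 + (1/(2*((2*(-6)))))*(-9) = 8 + ((½)/(-12))*(-9) = 8 + ((½)*(-1/12))*(-9) = 8 - 1/24*(-9) = 8 + 3/8 = 67/8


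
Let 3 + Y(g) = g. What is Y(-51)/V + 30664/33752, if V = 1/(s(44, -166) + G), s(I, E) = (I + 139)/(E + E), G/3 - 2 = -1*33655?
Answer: 3818201614601/700354 ≈ 5.4518e+6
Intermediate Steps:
G = -100959 (G = 6 + 3*(-1*33655) = 6 + 3*(-33655) = 6 - 100965 = -100959)
s(I, E) = (139 + I)/(2*E) (s(I, E) = (139 + I)/((2*E)) = (139 + I)*(1/(2*E)) = (139 + I)/(2*E))
Y(g) = -3 + g
V = -332/33518571 (V = 1/((1/2)*(139 + 44)/(-166) - 100959) = 1/((1/2)*(-1/166)*183 - 100959) = 1/(-183/332 - 100959) = 1/(-33518571/332) = -332/33518571 ≈ -9.9050e-6)
Y(-51)/V + 30664/33752 = (-3 - 51)/(-332/33518571) + 30664/33752 = -54*(-33518571/332) + 30664*(1/33752) = 905001417/166 + 3833/4219 = 3818201614601/700354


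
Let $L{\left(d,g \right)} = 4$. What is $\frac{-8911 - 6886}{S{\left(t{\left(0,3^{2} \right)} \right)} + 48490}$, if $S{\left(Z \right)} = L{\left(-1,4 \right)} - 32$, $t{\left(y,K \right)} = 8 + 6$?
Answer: $- \frac{15797}{48462} \approx -0.32597$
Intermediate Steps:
$t{\left(y,K \right)} = 14$
$S{\left(Z \right)} = -28$ ($S{\left(Z \right)} = 4 - 32 = -28$)
$\frac{-8911 - 6886}{S{\left(t{\left(0,3^{2} \right)} \right)} + 48490} = \frac{-8911 - 6886}{-28 + 48490} = - \frac{15797}{48462}$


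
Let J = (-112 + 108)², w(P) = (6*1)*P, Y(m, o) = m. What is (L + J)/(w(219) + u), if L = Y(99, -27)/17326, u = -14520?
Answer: -277315/228807156 ≈ -0.0012120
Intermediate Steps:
w(P) = 6*P
J = 16 (J = (-4)² = 16)
L = 99/17326 ≈ 0.0057140
(L + J)/(w(219) + u) = (99/17326 + 16)/(6*219 - 14520) = 277315/(17326*(1314 - 14520)) = (277315/17326)/(-13206) = (277315/17326)*(-1/13206) = -277315/228807156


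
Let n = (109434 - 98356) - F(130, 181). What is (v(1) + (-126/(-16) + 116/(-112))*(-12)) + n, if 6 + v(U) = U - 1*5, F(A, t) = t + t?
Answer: 148735/14 ≈ 10624.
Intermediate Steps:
F(A, t) = 2*t
n = 10716 (n = (109434 - 98356) - 2*181 = 11078 - 1*362 = 11078 - 362 = 10716)
v(U) = -11 + U (v(U) = -6 + (U - 1*5) = -6 + (U - 5) = -6 + (-5 + U) = -11 + U)
(v(1) + (-126/(-16) + 116/(-112))*(-12)) + n = ((-11 + 1) + (-126/(-16) + 116/(-112))*(-12)) + 10716 = (-10 + (-126*(-1/16) + 116*(-1/112))*(-12)) + 10716 = (-10 + (63/8 - 29/28)*(-12)) + 10716 = (-10 + (383/56)*(-12)) + 10716 = (-10 - 1149/14) + 10716 = -1289/14 + 10716 = 148735/14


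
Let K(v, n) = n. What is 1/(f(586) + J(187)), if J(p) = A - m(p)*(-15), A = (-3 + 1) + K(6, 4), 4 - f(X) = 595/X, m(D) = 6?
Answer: 586/55661 ≈ 0.010528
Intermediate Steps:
f(X) = 4 - 595/X
A = 2 (A = (-3 + 1) + 4 = -2 + 4 = 2)
J(p) = 92 (J(p) = 2 - 1*6*(-15) = 2 - 6*(-15) = 2 + 90 = 92)
1/(f(586) + J(187)) = 1/((4 - 595/586) + 92) = 1/(1749/586 + 92) = 1/(55661/586) = 586/55661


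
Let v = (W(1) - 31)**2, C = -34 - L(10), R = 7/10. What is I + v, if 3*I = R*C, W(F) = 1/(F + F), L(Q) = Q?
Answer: 55199/60 ≈ 919.98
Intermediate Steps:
R = 7/10 (R = 7*(1/10) = 7/10 ≈ 0.70000)
C = -44 (C = -34 - 1*10 = -34 - 10 = -44)
W(F) = 1/(2*F)
v = 3721/4 (v = ((1/2)/1 - 31)**2 = ((1/2)*1 - 31)**2 = (1/2 - 31)**2 = (-61/2)**2 = 3721/4 ≈ 930.25)
I = -154/15 (I = ((7/10)*(-44))/3 = (1/3)*(-154/5) = -154/15 ≈ -10.267)
I + v = -154/15 + 3721/4 = 55199/60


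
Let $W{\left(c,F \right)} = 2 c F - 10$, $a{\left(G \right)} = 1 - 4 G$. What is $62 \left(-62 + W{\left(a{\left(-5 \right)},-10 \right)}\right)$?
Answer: $-30504$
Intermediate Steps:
$W{\left(c,F \right)} = -10 + 2 F c$ ($W{\left(c,F \right)} = 2 F c - 10 = -10 + 2 F c$)
$62 \left(-62 + W{\left(a{\left(-5 \right)},-10 \right)}\right) = 62 \left(-62 + \left(-10 + 2 \left(-10\right) \left(1 - -20\right)\right)\right) = 62 \left(-62 + \left(-10 + 2 \left(-10\right) \left(1 + 20\right)\right)\right) = 62 \left(-62 + \left(-10 + 2 \left(-10\right) 21\right)\right) = 62 \left(-62 - 430\right) = 62 \left(-492\right) = -30504$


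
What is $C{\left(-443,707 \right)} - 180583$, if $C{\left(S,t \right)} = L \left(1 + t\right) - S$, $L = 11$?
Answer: $-172352$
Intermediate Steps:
$C{\left(S,t \right)} = 11 - S + 11 t$ ($C{\left(S,t \right)} = 11 \left(1 + t\right) - S = \left(11 + 11 t\right) - S = 11 - S + 11 t$)
$C{\left(-443,707 \right)} - 180583 = \left(11 - -443 + 11 \cdot 707\right) - 180583 = \left(11 + 443 + 7777\right) - 180583 = 8231 - 180583 = -172352$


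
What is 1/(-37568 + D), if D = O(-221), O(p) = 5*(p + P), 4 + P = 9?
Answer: -1/38648 ≈ -2.5875e-5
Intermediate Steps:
P = 5 (P = -4 + 9 = 5)
O(p) = 25 + 5*p (O(p) = 5*(p + 5) = 5*(5 + p) = 25 + 5*p)
D = -1080 (D = 25 + 5*(-221) = 25 - 1105 = -1080)
1/(-37568 + D) = 1/(-37568 - 1080) = 1/(-38648) = -1/38648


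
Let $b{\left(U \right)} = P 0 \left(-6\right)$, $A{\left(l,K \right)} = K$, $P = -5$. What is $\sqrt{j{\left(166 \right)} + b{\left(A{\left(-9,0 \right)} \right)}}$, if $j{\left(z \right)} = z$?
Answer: $\sqrt{166} \approx 12.884$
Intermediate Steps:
$b{\left(U \right)} = 0$ ($b{\left(U \right)} = \left(-5\right) 0 \left(-6\right) = 0 \left(-6\right) = 0$)
$\sqrt{j{\left(166 \right)} + b{\left(A{\left(-9,0 \right)} \right)}} = \sqrt{166 + 0} = \sqrt{166}$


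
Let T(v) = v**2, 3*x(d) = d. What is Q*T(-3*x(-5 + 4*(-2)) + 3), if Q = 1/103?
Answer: 256/103 ≈ 2.4854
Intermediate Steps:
x(d) = d/3
Q = 1/103 ≈ 0.0097087
Q*T(-3*x(-5 + 4*(-2)) + 3) = (-(-5 + 4*(-2)) + 3)**2/103 = (-(-5 - 8) + 3)**2/103 = (-(-13) + 3)**2/103 = (-3*(-13/3) + 3)**2/103 = (13 + 3)**2/103 = (1/103)*16**2 = (1/103)*256 = 256/103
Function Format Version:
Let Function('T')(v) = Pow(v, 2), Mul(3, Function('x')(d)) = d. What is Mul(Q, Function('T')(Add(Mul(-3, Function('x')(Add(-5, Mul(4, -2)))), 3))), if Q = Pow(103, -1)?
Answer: Rational(256, 103) ≈ 2.4854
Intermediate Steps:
Function('x')(d) = Mul(Rational(1, 3), d)
Q = Rational(1, 103) ≈ 0.0097087
Mul(Q, Function('T')(Add(Mul(-3, Function('x')(Add(-5, Mul(4, -2)))), 3))) = Mul(Rational(1, 103), Pow(Add(Mul(-3, Mul(Rational(1, 3), Add(-5, Mul(4, -2)))), 3), 2)) = Mul(Rational(1, 103), Pow(Add(Mul(-3, Mul(Rational(1, 3), Add(-5, -8))), 3), 2)) = Mul(Rational(1, 103), Pow(Add(Mul(-3, Mul(Rational(1, 3), -13)), 3), 2)) = Mul(Rational(1, 103), Pow(Add(Mul(-3, Rational(-13, 3)), 3), 2)) = Mul(Rational(1, 103), Pow(Add(13, 3), 2)) = Mul(Rational(1, 103), Pow(16, 2)) = Mul(Rational(1, 103), 256) = Rational(256, 103)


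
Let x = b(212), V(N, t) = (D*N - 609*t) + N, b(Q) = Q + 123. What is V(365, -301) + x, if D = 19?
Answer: 190944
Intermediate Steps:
b(Q) = 123 + Q
V(N, t) = -609*t + 20*N (V(N, t) = (19*N - 609*t) + N = (-609*t + 19*N) + N = -609*t + 20*N)
x = 335 (x = 123 + 212 = 335)
V(365, -301) + x = (-609*(-301) + 20*365) + 335 = (183309 + 7300) + 335 = 190609 + 335 = 190944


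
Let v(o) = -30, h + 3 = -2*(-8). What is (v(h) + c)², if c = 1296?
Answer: 1602756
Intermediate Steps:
h = 13 (h = -3 - 2*(-8) = -3 + 16 = 13)
(v(h) + c)² = (-30 + 1296)² = 1266² = 1602756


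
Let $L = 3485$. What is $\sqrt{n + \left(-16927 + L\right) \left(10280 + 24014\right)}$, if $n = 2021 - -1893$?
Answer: $i \sqrt{460976034} \approx 21470.0 i$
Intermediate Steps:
$n = 3914$ ($n = 2021 + 1893 = 3914$)
$\sqrt{n + \left(-16927 + L\right) \left(10280 + 24014\right)} = \sqrt{3914 + \left(-16927 + 3485\right) \left(10280 + 24014\right)} = \sqrt{3914 - 460979948} = \sqrt{-460976034} = i \sqrt{460976034}$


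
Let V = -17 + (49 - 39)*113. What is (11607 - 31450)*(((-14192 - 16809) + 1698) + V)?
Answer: 559374170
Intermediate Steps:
V = 1113 (V = -17 + 10*113 = -17 + 1130 = 1113)
(11607 - 31450)*(((-14192 - 16809) + 1698) + V) = (11607 - 31450)*(((-14192 - 16809) + 1698) + 1113) = -19843*((-31001 + 1698) + 1113) = -19843*(-29303 + 1113) = -19843*(-28190) = 559374170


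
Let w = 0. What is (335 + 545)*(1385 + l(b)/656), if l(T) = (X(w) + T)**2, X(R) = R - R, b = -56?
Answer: 50143280/41 ≈ 1.2230e+6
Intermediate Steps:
X(R) = 0
l(T) = T**2 (l(T) = (0 + T)**2 = T**2)
(335 + 545)*(1385 + l(b)/656) = (335 + 545)*(1385 + (-56)**2/656) = 880*(1385 + 3136*(1/656)) = 880*(1385 + 196/41) = 880*(56981/41) = 50143280/41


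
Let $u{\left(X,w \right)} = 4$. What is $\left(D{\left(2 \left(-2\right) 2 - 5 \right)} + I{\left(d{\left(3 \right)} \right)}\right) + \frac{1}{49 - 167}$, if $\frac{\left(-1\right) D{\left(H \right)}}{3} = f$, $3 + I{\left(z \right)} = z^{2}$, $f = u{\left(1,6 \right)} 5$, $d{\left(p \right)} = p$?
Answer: $- \frac{6373}{118} \approx -54.008$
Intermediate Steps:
$f = 20$ ($f = 4 \cdot 5 = 20$)
$I{\left(z \right)} = -3 + z^{2}$
$D{\left(H \right)} = -60$ ($D{\left(H \right)} = \left(-3\right) 20 = -60$)
$\left(D{\left(2 \left(-2\right) 2 - 5 \right)} + I{\left(d{\left(3 \right)} \right)}\right) + \frac{1}{49 - 167} = \left(-60 - \left(3 - 3^{2}\right)\right) + \frac{1}{49 - 167} = \left(-60 + \left(-3 + 9\right)\right) + \frac{1}{-118} = \left(-60 + 6\right) - \frac{1}{118} = -54 - \frac{1}{118} = - \frac{6373}{118}$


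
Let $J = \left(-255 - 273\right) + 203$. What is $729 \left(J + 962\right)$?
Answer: $464373$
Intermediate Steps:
$J = -325$ ($J = -528 + 203 = -325$)
$729 \left(J + 962\right) = 729 \left(-325 + 962\right) = 729 \cdot 637 = 464373$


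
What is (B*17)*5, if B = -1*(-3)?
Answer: 255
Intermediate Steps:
B = 3
(B*17)*5 = (3*17)*5 = 51*5 = 255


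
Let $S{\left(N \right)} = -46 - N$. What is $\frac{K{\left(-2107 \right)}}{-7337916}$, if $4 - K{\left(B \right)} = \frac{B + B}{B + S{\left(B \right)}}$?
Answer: $\frac{2015}{168772068} \approx 1.1939 \cdot 10^{-5}$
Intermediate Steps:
$K{\left(B \right)} = 4 + \frac{B}{23}$ ($K{\left(B \right)} = 4 - \frac{B + B}{B - \left(46 + B\right)} = 4 - \frac{2 B}{-46} = 4 - 2 B \left(- \frac{1}{46}\right) = 4 - - \frac{B}{23} = 4 + \frac{B}{23}$)
$\frac{K{\left(-2107 \right)}}{-7337916} = \frac{4 + \frac{1}{23} \left(-2107\right)}{-7337916} = \left(4 - \frac{2107}{23}\right) \left(- \frac{1}{7337916}\right) = \left(- \frac{2015}{23}\right) \left(- \frac{1}{7337916}\right) = \frac{2015}{168772068}$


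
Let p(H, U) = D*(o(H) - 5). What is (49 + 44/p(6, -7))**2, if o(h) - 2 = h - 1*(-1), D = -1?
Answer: 1444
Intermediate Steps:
o(h) = 3 + h (o(h) = 2 + (h - 1*(-1)) = 2 + (h + 1) = 2 + (1 + h) = 3 + h)
p(H, U) = 2 - H (p(H, U) = -((3 + H) - 5) = -(-2 + H) = 2 - H)
(49 + 44/p(6, -7))**2 = (49 + 44/(2 - 1*6))**2 = (49 + 44/(2 - 6))**2 = (49 + 44/(-4))**2 = (49 + 44*(-1/4))**2 = (49 - 11)**2 = 38**2 = 1444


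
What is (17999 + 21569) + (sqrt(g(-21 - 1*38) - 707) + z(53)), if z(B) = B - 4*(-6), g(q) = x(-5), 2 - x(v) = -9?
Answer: 39645 + 2*I*sqrt(174) ≈ 39645.0 + 26.382*I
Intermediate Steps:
x(v) = 11 (x(v) = 2 - 1*(-9) = 2 + 9 = 11)
g(q) = 11
z(B) = 24 + B (z(B) = B + 24 = 24 + B)
(17999 + 21569) + (sqrt(g(-21 - 1*38) - 707) + z(53)) = (17999 + 21569) + (sqrt(11 - 707) + (24 + 53)) = 39568 + (sqrt(-696) + 77) = 39568 + (2*I*sqrt(174) + 77) = 39568 + (77 + 2*I*sqrt(174)) = 39645 + 2*I*sqrt(174)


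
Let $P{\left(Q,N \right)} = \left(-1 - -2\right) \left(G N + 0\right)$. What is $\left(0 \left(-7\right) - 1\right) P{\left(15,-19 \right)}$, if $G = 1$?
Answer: $19$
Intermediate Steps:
$P{\left(Q,N \right)} = N$ ($P{\left(Q,N \right)} = \left(-1 - -2\right) \left(1 N + 0\right) = \left(-1 + 2\right) \left(N + 0\right) = 1 N = N$)
$\left(0 \left(-7\right) - 1\right) P{\left(15,-19 \right)} = \left(0 \left(-7\right) - 1\right) \left(-19\right) = \left(0 - 1\right) \left(-19\right) = \left(-1\right) \left(-19\right) = 19$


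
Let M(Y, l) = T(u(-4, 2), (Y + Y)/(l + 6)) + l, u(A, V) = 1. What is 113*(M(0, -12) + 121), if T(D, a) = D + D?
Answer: 12543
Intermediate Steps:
T(D, a) = 2*D
M(Y, l) = 2 + l (M(Y, l) = 2*1 + l = 2 + l)
113*(M(0, -12) + 121) = 113*((2 - 12) + 121) = 113*(-10 + 121) = 113*111 = 12543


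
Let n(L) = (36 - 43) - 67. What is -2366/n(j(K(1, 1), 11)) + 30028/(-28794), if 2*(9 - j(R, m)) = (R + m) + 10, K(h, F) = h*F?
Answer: 16476133/532689 ≈ 30.930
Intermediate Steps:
K(h, F) = F*h
j(R, m) = 4 - R/2 - m/2 (j(R, m) = 9 - ((R + m) + 10)/2 = 9 - (10 + R + m)/2 = 9 + (-5 - R/2 - m/2) = 4 - R/2 - m/2)
n(L) = -74 (n(L) = -7 - 67 = -74)
-2366/n(j(K(1, 1), 11)) + 30028/(-28794) = -2366/(-74) + 30028/(-28794) = -2366*(-1/74) + 30028*(-1/28794) = 1183/37 - 15014/14397 = 16476133/532689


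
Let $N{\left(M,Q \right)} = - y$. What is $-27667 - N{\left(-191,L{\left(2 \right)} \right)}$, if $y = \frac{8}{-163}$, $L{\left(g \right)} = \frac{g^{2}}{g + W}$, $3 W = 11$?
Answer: $- \frac{4509729}{163} \approx -27667.0$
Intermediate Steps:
$W = \frac{11}{3}$ ($W = \frac{1}{3} \cdot 11 = \frac{11}{3} \approx 3.6667$)
$L{\left(g \right)} = \frac{g^{2}}{\frac{11}{3} + g}$ ($L{\left(g \right)} = \frac{g^{2}}{g + \frac{11}{3}} = \frac{g^{2}}{\frac{11}{3} + g}$)
$y = - \frac{8}{163}$ ($y = 8 \left(- \frac{1}{163}\right) = - \frac{8}{163} \approx -0.04908$)
$N{\left(M,Q \right)} = \frac{8}{163}$ ($N{\left(M,Q \right)} = \left(-1\right) \left(- \frac{8}{163}\right) = \frac{8}{163}$)
$-27667 - N{\left(-191,L{\left(2 \right)} \right)} = -27667 - \frac{8}{163} = - \frac{4509729}{163}$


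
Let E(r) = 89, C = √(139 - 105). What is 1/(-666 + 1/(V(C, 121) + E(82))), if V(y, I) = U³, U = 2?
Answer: -97/64601 ≈ -0.0015015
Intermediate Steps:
C = √34 ≈ 5.8309
V(y, I) = 8 (V(y, I) = 2³ = 8)
1/(-666 + 1/(V(C, 121) + E(82))) = 1/(-666 + 1/(8 + 89)) = 1/(-666 + 1/97) = 1/(-64601/97) = -97/64601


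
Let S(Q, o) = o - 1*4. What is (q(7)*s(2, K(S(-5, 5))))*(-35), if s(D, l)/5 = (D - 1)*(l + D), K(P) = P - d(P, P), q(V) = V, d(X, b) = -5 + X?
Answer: -8575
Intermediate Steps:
S(Q, o) = -4 + o (S(Q, o) = o - 4 = -4 + o)
K(P) = 5 (K(P) = P - (-5 + P) = P + (5 - P) = 5)
s(D, l) = 5*(-1 + D)*(D + l) (s(D, l) = 5*((D - 1)*(l + D)) = 5*((-1 + D)*(D + l)) = 5*(-1 + D)*(D + l))
(q(7)*s(2, K(S(-5, 5))))*(-35) = (7*(-5*2 - 5*5 + 5*2² + 5*2*5))*(-35) = (7*(-10 - 25 + 5*4 + 50))*(-35) = (7*(-10 - 25 + 20 + 50))*(-35) = (7*35)*(-35) = 245*(-35) = -8575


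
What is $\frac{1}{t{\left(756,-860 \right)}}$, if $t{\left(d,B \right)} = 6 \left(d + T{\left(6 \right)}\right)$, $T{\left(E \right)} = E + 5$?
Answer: $\frac{1}{4602} \approx 0.0002173$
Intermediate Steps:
$T{\left(E \right)} = 5 + E$
$t{\left(d,B \right)} = 66 + 6 d$ ($t{\left(d,B \right)} = 6 \left(d + \left(5 + 6\right)\right) = 6 \left(d + 11\right) = 6 \left(11 + d\right) = 66 + 6 d$)
$\frac{1}{t{\left(756,-860 \right)}} = \frac{1}{66 + 6 \cdot 756} = \frac{1}{66 + 4536} = \frac{1}{4602}$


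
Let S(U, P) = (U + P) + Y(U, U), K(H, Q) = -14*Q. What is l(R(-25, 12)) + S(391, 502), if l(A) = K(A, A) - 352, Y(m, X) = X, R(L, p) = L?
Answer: 1282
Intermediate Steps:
S(U, P) = P + 2*U (S(U, P) = (U + P) + U = (P + U) + U = P + 2*U)
l(A) = -352 - 14*A (l(A) = -14*A - 352 = -352 - 14*A)
l(R(-25, 12)) + S(391, 502) = (-352 - 14*(-25)) + (502 + 2*391) = (-352 + 350) + (502 + 782) = -2 + 1284 = 1282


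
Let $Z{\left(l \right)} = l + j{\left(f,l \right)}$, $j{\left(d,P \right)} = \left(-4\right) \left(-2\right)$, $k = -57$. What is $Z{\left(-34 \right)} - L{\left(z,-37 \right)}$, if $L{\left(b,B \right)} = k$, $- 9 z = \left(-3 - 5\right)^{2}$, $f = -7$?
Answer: $31$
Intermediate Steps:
$j{\left(d,P \right)} = 8$
$Z{\left(l \right)} = 8 + l$ ($Z{\left(l \right)} = l + 8 = 8 + l$)
$z = - \frac{64}{9}$ ($z = - \frac{\left(-3 - 5\right)^{2}}{9} = - \frac{\left(-8\right)^{2}}{9} = \left(- \frac{1}{9}\right) 64 = - \frac{64}{9} \approx -7.1111$)
$L{\left(b,B \right)} = -57$
$Z{\left(-34 \right)} - L{\left(z,-37 \right)} = \left(8 - 34\right) - -57 = -26 + 57 = 31$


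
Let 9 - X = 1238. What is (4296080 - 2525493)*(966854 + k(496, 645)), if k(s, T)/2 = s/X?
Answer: 2103922266110938/1229 ≈ 1.7119e+12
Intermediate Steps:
X = -1229 (X = 9 - 1*1238 = 9 - 1238 = -1229)
k(s, T) = -2*s/1229 (k(s, T) = 2*(s/(-1229)) = 2*(s*(-1/1229)) = 2*(-s/1229) = -2*s/1229)
(4296080 - 2525493)*(966854 + k(496, 645)) = (4296080 - 2525493)*(966854 - 2/1229*496) = 1770587*(966854 - 992/1229) = 1770587*(1188262574/1229) = 2103922266110938/1229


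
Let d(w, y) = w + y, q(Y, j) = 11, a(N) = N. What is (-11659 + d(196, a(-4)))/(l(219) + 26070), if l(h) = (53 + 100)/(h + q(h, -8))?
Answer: -2637410/5996253 ≈ -0.43984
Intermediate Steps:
l(h) = 153/(11 + h) (l(h) = (53 + 100)/(h + 11) = 153/(11 + h))
(-11659 + d(196, a(-4)))/(l(219) + 26070) = (-11659 + (196 - 4))/(153/(11 + 219) + 26070) = (-11659 + 192)/(153/230 + 26070) = -11467/(153*(1/230) + 26070) = -11467/(153/230 + 26070) = -11467/5996253/230 = -11467*230/5996253 = -2637410/5996253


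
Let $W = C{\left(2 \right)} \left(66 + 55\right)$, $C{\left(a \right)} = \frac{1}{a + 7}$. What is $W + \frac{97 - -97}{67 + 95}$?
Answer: $\frac{1186}{81} \approx 14.642$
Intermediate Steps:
$C{\left(a \right)} = \frac{1}{7 + a}$
$W = \frac{121}{9}$ ($W = \frac{66 + 55}{7 + 2} = \frac{1}{9} \cdot 121 = \frac{121}{9} \approx 13.444$)
$W + \frac{97 - -97}{67 + 95} = \frac{121}{9} + \frac{97 - -97}{67 + 95} = \frac{121}{9} + \frac{97 + 97}{162} = \frac{121}{9} + \frac{1}{162} \cdot 194 = \frac{121}{9} + \frac{97}{81} = \frac{1186}{81}$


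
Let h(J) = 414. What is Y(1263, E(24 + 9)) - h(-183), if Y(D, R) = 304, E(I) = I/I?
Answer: -110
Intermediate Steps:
E(I) = 1
Y(1263, E(24 + 9)) - h(-183) = 304 - 1*414 = 304 - 414 = -110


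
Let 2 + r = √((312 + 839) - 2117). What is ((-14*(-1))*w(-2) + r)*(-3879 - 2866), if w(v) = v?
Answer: 202350 - 6745*I*√966 ≈ 2.0235e+5 - 2.0964e+5*I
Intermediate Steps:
r = -2 + I*√966 (r = -2 + √((312 + 839) - 2117) = -2 + √(1151 - 2117) = -2 + √(-966) = -2 + I*√966 ≈ -2.0 + 31.081*I)
((-14*(-1))*w(-2) + r)*(-3879 - 2866) = (-14*(-1)*(-2) + (-2 + I*√966))*(-3879 - 2866) = (14*(-2) + (-2 + I*√966))*(-6745) = (-28 + (-2 + I*√966))*(-6745) = (-30 + I*√966)*(-6745) = 202350 - 6745*I*√966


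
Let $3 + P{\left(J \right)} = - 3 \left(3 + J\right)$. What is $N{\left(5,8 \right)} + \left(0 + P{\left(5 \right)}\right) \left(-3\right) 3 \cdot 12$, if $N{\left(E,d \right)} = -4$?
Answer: $2912$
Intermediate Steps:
$P{\left(J \right)} = -12 - 3 J$ ($P{\left(J \right)} = -3 - 3 \left(3 + J\right) = -3 - \left(9 + 3 J\right) = -12 - 3 J$)
$N{\left(5,8 \right)} + \left(0 + P{\left(5 \right)}\right) \left(-3\right) 3 \cdot 12 = -4 + \left(0 - 27\right) \left(-3\right) 3 \cdot 12 = -4 + \left(0 - 27\right) \left(-3\right) 36 = -4 + \left(-27\right) \left(-3\right) 36 = -4 + 81 \cdot 36 = -4 + 2916 = 2912$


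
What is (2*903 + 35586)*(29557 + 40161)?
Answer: 2606895456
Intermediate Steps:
(2*903 + 35586)*(29557 + 40161) = (1806 + 35586)*69718 = 37392*69718 = 2606895456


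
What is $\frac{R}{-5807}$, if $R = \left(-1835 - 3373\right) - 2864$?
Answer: $\frac{8072}{5807} \approx 1.39$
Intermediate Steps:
$R = -8072$ ($R = -5208 - 2864 = -8072$)
$\frac{R}{-5807} = - \frac{8072}{-5807} = \left(-8072\right) \left(- \frac{1}{5807}\right) = \frac{8072}{5807}$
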